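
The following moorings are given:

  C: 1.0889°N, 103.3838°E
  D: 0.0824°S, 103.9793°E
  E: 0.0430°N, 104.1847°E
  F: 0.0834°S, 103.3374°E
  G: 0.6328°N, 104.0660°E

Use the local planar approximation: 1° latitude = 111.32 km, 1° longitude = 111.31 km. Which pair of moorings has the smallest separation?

Pairwise distances:
C–D: 146.2704 km
C–E: 146.6399 km
C–F: 130.6026 km
C–G: 91.3462 km
D–E: 26.7878 km
D–F: 71.4500 km
D–G: 80.1988 km
E–F: 95.3568 km
E–G: 66.9728 km
F–G: 113.7266 km
Closest pair: D–E at 26.7878 km.

D and E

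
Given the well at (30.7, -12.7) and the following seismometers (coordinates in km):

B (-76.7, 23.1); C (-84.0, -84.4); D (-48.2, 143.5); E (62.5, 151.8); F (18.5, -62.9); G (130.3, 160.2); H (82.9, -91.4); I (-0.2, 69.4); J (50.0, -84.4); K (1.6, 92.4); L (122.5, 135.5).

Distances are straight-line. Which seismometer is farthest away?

G

Distances from (30.7, -12.7):
B: 113.2 km
C: 135.3 km
D: 175.0 km
E: 167.5 km
F: 51.7 km
G: 199.5 km
H: 94.4 km
I: 87.7 km
J: 74.3 km
K: 109.1 km
L: 174.3 km
Maximum: G at 199.5 km.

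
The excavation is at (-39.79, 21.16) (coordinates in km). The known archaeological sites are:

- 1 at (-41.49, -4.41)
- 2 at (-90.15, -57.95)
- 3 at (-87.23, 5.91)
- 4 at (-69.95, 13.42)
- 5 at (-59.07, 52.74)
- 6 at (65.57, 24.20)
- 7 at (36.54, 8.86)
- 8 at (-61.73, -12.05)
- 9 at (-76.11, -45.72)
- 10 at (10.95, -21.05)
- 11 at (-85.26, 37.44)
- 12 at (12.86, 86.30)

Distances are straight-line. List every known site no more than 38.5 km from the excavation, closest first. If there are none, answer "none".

Distances from (-39.79, 21.16):
1: √((-1.70)² + (-25.57)²) = √(2.8900 + 653.8249) = 25.63 km
2: √((-50.36)² + (-79.11)²) = √(2536.1296 + 6258.3921) = 93.78 km
3: √((-47.44)² + (-15.25)²) = √(2250.5536 + 232.5625) = 49.83 km
4: √((-30.16)² + (-7.74)²) = √(909.6256 + 59.9076) = 31.14 km
5: √((-19.28)² + (31.58)²) = √(371.7184 + 997.2964) = 37.00 km
6: √((105.36)² + (3.04)²) = √(11100.7296 + 9.2416) = 105.40 km
7: √((76.33)² + (-12.30)²) = √(5826.2689 + 151.2900) = 77.31 km
8: √((-21.94)² + (-33.21)²) = √(481.3636 + 1102.9041) = 39.80 km
9: √((-36.32)² + (-66.88)²) = √(1319.1424 + 4472.9344) = 76.11 km
10: √((50.74)² + (-42.21)²) = √(2574.5476 + 1781.6841) = 66.00 km
11: √((-45.47)² + (16.28)²) = √(2067.5209 + 265.0384) = 48.30 km
12: √((52.65)² + (65.14)²) = √(2772.0225 + 4243.2196) = 83.76 km
Threshold 38.5 km: 1 (25.63 km), 4 (31.14 km), 5 (37.00 km) are within range.

1, 4, 5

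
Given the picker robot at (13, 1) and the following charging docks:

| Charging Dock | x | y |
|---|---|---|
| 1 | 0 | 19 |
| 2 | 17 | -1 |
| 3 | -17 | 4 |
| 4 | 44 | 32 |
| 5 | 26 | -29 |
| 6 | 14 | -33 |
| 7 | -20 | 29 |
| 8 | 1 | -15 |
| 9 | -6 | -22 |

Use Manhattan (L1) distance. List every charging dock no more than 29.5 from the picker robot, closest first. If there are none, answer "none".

Distances from (13, 1):
1: 31
2: 6
3: 33
4: 62
5: 43
6: 35
7: 61
8: 28
9: 42
Threshold 29.5: 2 (6), 8 (28) are within range.

2, 8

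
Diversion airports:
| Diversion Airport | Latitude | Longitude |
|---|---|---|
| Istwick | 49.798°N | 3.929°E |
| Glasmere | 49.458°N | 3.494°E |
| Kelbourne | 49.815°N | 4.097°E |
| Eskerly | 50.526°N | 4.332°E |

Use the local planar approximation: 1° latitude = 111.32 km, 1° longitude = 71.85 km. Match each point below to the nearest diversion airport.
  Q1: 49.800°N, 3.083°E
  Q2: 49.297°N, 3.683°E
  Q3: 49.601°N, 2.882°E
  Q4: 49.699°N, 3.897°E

Q1 at 49.800°N, 3.083°E:
  Istwick: √((-0.002·111.32)² + (0.846·71.85)²) = √(0.04957 + 3694.82838) = 60.786 km
  Glasmere: √((-0.342·111.32)² + (0.411·71.85)²) = √(1449.43454 + 872.04157) = 48.182 km
  Kelbourne: √((0.015·111.32)² + (1.014·71.85)²) = √(2.78823 + 5307.98216) = 72.875 km
  Eskerly: √((0.726·111.32)² + (1.249·71.85)²) = √(6531.60085 + 8053.38426) = 120.768 km
  → nearest: Glasmere (48.182 km)
Q2 at 49.297°N, 3.683°E:
  Istwick: √((0.501·111.32)² + (0.246·71.85)²) = √(3110.44013 + 312.40916) = 58.505 km
  Glasmere: √((0.161·111.32)² + (-0.189·71.85)²) = √(321.21672 + 184.40689) = 22.486 km
  Kelbourne: √((0.518·111.32)² + (0.414·71.85)²) = √(3325.10922 + 884.81857) = 64.884 km
  Eskerly: √((1.229·111.32)² + (0.649·71.85)²) = √(18717.59996 + 2174.41752) = 144.541 km
  → nearest: Glasmere (22.486 km)
Q3 at 49.601°N, 2.882°E:
  Istwick: √((0.197·111.32)² + (1.047·71.85)²) = √(480.92665 + 5659.09401) = 78.358 km
  Glasmere: √((-0.143·111.32)² + (0.612·71.85)²) = √(253.40692 + 1933.55437) = 46.765 km
  Kelbourne: √((0.214·111.32)² + (1.215·71.85)²) = √(567.51055 + 7620.89716) = 90.490 km
  Eskerly: √((0.925·111.32)² + (1.450·71.85)²) = √(10603.02684 + 10853.99331) = 146.482 km
  → nearest: Glasmere (46.765 km)
Q4 at 49.699°N, 3.897°E:
  Istwick: √((0.099·111.32)² + (0.032·71.85)²) = √(121.45539 + 5.28632) = 11.258 km
  Glasmere: √((-0.241·111.32)² + (-0.403·71.85)²) = √(719.74802 + 838.42388) = 39.474 km
  Kelbourne: √((0.116·111.32)² + (0.200·71.85)²) = √(166.74867 + 206.49690) = 19.320 km
  Eskerly: √((0.827·111.32)² + (0.435·71.85)²) = √(8475.34556 + 976.85940) = 97.222 km
  → nearest: Istwick (11.258 km)

Q1→Glasmere; Q2→Glasmere; Q3→Glasmere; Q4→Istwick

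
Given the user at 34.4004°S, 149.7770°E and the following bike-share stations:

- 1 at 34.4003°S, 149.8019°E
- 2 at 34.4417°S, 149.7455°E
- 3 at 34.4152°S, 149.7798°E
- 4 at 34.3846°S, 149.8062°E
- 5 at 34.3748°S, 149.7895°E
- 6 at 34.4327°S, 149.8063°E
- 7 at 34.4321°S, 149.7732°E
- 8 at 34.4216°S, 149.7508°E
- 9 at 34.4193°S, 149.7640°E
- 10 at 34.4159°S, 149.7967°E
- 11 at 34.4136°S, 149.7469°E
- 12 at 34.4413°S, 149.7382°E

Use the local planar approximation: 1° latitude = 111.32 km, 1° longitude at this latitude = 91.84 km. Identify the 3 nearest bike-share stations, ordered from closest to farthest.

Distances from 34.4004°S, 149.7770°E:
1: √((0.0001·111.32)² + (0.0249·91.84)²) = √(0.000124 + 5.229527) = 2.2868 km
2: √((-0.0413·111.32)² + (-0.0315·91.84)²) = √(21.137153 + 8.369218) = 5.4320 km
3: √((-0.0148·111.32)² + (0.0028·91.84)²) = √(2.714375 + 0.066127) = 1.6675 km
4: √((0.0158·111.32)² + (0.0292·91.84)²) = √(3.093574 + 7.191665) = 3.2071 km
5: √((0.0256·111.32)² + (0.0125·91.84)²) = √(8.121314 + 1.317904) = 3.0723 km
6: √((-0.0323·111.32)² + (0.0293·91.84)²) = √(12.928598 + 7.241007) = 4.4911 km
7: √((-0.0317·111.32)² + (-0.0038·91.84)²) = √(12.452740 + 0.121795) = 3.5461 km
8: √((-0.0212·111.32)² + (-0.0262·91.84)²) = √(5.569524 + 5.789837) = 3.3704 km
9: √((-0.0189·111.32)² + (-0.0130·91.84)²) = √(4.426597 + 1.425445) = 2.4191 km
10: √((-0.0155·111.32)² + (0.0197·91.84)²) = √(2.977212 + 3.273378) = 2.5001 km
11: √((-0.0132·111.32)² + (-0.0301·91.84)²) = √(2.159207 + 7.641819) = 3.1307 km
12: √((-0.0409·111.32)² + (-0.0388·91.84)²) = √(20.729700 + 12.697763) = 5.7816 km
Sorted: 3 (1.6675 km) < 1 (2.2868 km) < 9 (2.4191 km) < 10 (2.5001 km) < 5 (3.0723 km) < …

3, 1, 9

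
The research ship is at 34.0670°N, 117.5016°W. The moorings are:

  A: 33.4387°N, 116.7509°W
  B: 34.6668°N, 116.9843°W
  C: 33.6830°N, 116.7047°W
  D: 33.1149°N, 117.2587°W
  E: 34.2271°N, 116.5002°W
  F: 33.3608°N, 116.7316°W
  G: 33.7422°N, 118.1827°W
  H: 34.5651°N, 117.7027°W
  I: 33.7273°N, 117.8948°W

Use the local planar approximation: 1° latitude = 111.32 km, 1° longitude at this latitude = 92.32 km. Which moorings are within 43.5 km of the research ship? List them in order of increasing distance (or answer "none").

Distances from 34.0670°N, 117.5016°W:
A: √((-0.6283·111.32)² + (0.7507·92.32)²) = √(4891.933163 + 4803.130908) = 98.4635 km
B: √((0.5998·111.32)² + (0.5173·92.32)²) = √(4458.197646 + 2280.744039) = 82.0911 km
C: √((-0.3840·111.32)² + (0.7969·92.32)²) = √(1827.295750 + 5412.516649) = 85.0871 km
D: √((-0.9521·111.32)² + (0.2429·92.32)²) = √(11233.407814 + 502.859456) = 108.3341 km
E: √((0.1601·111.32)² + (1.0014·92.32)²) = √(317.635518 + 8546.863456) = 94.1515 km
F: √((-0.7062·111.32)² + (0.7700·92.32)²) = √(6180.189926 + 5053.276265) = 105.9880 km
G: √((-0.3248·111.32)² + (-0.6811·92.32)²) = √(1307.309558 + 3953.787756) = 72.5334 km
H: √((0.4981·111.32)² + (-0.2011·92.32)²) = √(3074.535265 + 344.679721) = 58.4741 km
I: √((-0.3397·111.32)² + (-0.3932·92.32)²) = √(1430.004780 + 1317.706262) = 52.4186 km
Threshold 43.5 km: none within range.

none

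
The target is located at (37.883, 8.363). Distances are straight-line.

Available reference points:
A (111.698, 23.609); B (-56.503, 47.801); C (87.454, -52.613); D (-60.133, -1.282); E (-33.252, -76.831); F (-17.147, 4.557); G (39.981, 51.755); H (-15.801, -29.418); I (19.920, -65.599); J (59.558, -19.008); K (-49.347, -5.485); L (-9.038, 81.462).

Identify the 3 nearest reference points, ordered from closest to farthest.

Distances from (37.883, 8.363):
A: 75.373
B: 102.294
C: 78.583
D: 98.489
E: 110.987
F: 55.161
G: 43.443
H: 65.646
I: 76.112
J: 34.914
K: 88.322
L: 86.862
Sorted: J (34.914) < G (43.443) < F (55.161) < H (65.646) < A (75.373) < …

J, G, F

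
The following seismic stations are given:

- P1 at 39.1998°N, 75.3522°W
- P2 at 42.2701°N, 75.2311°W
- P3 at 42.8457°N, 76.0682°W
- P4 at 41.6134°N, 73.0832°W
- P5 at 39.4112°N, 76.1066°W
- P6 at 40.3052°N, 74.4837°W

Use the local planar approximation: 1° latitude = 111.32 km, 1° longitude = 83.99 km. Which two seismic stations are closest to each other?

Pairwise distances:
P1–P5: 67.5911 km
P2–P3: 95.1258 km
P1–P6: 143.0493 km
P5–P6: 168.7719 km
P4–P6: 187.2007 km
P2–P4: 194.6512 km
P2–P6: 227.5622 km
P3–P4: 285.7863 km
P3–P6: 312.5564 km
P2–P5: 326.6373 km
P1–P4: 329.4058 km
P1–P2: 341.9371 km
P4–P5: 352.9606 km
P3–P5: 382.3421 km
P1–P3: 410.2927 km
Closest pair: P1–P5 at 67.5911 km.

P1 and P5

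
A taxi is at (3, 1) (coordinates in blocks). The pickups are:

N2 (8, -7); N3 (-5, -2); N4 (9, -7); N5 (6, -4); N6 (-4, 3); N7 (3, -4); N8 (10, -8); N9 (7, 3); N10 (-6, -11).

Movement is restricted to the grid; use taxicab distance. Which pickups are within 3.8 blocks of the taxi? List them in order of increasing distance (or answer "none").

Distances from (3, 1):
N2: |5| + |-8| = 5 + 8 = 13 blocks
N3: |-8| + |-3| = 8 + 3 = 11 blocks
N4: |6| + |-8| = 6 + 8 = 14 blocks
N5: |3| + |-5| = 3 + 5 = 8 blocks
N6: |-7| + |2| = 7 + 2 = 9 blocks
N7: |0| + |-5| = 0 + 5 = 5 blocks
N8: |7| + |-9| = 7 + 9 = 16 blocks
N9: |4| + |2| = 4 + 2 = 6 blocks
N10: |-9| + |-12| = 9 + 12 = 21 blocks
Threshold 3.8 blocks: none within range.

none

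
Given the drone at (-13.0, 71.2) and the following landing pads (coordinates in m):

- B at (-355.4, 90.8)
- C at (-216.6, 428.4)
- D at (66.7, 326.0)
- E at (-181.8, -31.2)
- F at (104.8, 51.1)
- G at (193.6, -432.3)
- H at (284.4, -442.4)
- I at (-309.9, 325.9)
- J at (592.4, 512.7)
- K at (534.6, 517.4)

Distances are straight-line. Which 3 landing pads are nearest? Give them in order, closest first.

F, E, D

Distances from (-13.0, 71.2):
B: √((-342.4)² + (19.6)²) = √(117237.760 + 384.160) = 343.0 m
C: √((-203.6)² + (357.2)²) = √(41452.960 + 127591.840) = 411.2 m
D: √((79.7)² + (254.8)²) = √(6352.090 + 64923.040) = 267.0 m
E: √((-168.8)² + (-102.4)²) = √(28493.440 + 10485.760) = 197.4 m
F: √((117.8)² + (-20.1)²) = √(13876.840 + 404.010) = 119.5 m
G: √((206.6)² + (-503.5)²) = √(42683.560 + 253512.250) = 544.2 m
H: √((297.4)² + (-513.6)²) = √(88446.760 + 263784.960) = 593.5 m
I: √((-296.9)² + (254.7)²) = √(88149.610 + 64872.090) = 391.2 m
J: √((605.4)² + (441.5)²) = √(366509.160 + 194922.250) = 749.3 m
K: √((547.6)² + (446.2)²) = √(299865.760 + 199094.440) = 706.4 m
Sorted: F (119.5 m) < E (197.4 m) < D (267.0 m) < B (343.0 m) < I (391.2 m) < …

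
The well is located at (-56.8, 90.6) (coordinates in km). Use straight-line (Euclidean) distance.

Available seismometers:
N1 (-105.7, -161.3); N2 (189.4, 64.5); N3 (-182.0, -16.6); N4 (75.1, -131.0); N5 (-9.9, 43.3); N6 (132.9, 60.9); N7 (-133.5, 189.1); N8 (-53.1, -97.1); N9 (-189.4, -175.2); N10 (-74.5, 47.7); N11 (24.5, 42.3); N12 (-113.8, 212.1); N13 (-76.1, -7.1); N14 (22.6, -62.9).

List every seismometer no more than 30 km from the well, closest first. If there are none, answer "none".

none

Distances from (-56.8, 90.6):
N1: √((-48.9)² + (-251.9)²) = √(2391.210 + 63453.610) = 256.6 km
N2: √((246.2)² + (-26.1)²) = √(60614.440 + 681.210) = 247.6 km
N3: √((-125.2)² + (-107.2)²) = √(15675.040 + 11491.840) = 164.8 km
N4: √((131.9)² + (-221.6)²) = √(17397.610 + 49106.560) = 257.9 km
N5: √((46.9)² + (-47.3)²) = √(2199.610 + 2237.290) = 66.6 km
N6: √((189.7)² + (-29.7)²) = √(35986.090 + 882.090) = 192.0 km
N7: √((-76.7)² + (98.5)²) = √(5882.890 + 9702.250) = 124.8 km
N8: √((3.7)² + (-187.7)²) = √(13.690 + 35231.290) = 187.7 km
N9: √((-132.6)² + (-265.8)²) = √(17582.760 + 70649.640) = 297.0 km
N10: √((-17.7)² + (-42.9)²) = √(313.290 + 1840.410) = 46.4 km
N11: √((81.3)² + (-48.3)²) = √(6609.690 + 2332.890) = 94.6 km
N12: √((-57.0)² + (121.5)²) = √(3249.000 + 14762.250) = 134.2 km
N13: √((-19.3)² + (-97.7)²) = √(372.490 + 9545.290) = 99.6 km
N14: √((79.4)² + (-153.5)²) = √(6304.360 + 23562.250) = 172.8 km
Threshold 30 km: none within range.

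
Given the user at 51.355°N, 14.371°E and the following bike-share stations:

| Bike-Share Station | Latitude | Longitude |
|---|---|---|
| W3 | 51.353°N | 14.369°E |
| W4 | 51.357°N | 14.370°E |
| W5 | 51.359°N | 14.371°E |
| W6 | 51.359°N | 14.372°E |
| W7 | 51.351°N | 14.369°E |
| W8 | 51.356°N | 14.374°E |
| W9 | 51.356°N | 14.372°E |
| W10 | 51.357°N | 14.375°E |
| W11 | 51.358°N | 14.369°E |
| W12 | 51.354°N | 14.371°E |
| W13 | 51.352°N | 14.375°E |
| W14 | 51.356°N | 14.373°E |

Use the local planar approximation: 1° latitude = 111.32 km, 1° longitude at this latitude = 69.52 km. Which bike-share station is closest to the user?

W12

Distances from 51.355°N, 14.371°E:
W3: √((-0.002·111.32)² + (-0.002·69.52)²) = √(0.04957 + 0.01933) = 0.262 km
W4: √((0.002·111.32)² + (-0.001·69.52)²) = √(0.04957 + 0.00483) = 0.233 km
W5: √((0.004·111.32)² + (0.000·69.52)²) = √(0.19827 + 0.00000) = 0.445 km
W6: √((0.004·111.32)² + (0.001·69.52)²) = √(0.19827 + 0.00483) = 0.451 km
W7: √((-0.004·111.32)² + (-0.002·69.52)²) = √(0.19827 + 0.01933) = 0.466 km
W8: √((0.001·111.32)² + (0.003·69.52)²) = √(0.01239 + 0.04350) = 0.236 km
W9: √((0.001·111.32)² + (0.001·69.52)²) = √(0.01239 + 0.00483) = 0.131 km
W10: √((0.002·111.32)² + (0.004·69.52)²) = √(0.04957 + 0.07733) = 0.356 km
W11: √((0.003·111.32)² + (-0.002·69.52)²) = √(0.11153 + 0.01933) = 0.362 km
W12: √((-0.001·111.32)² + (0.000·69.52)²) = √(0.01239 + 0.00000) = 0.111 km
W13: √((-0.003·111.32)² + (0.004·69.52)²) = √(0.11153 + 0.07733) = 0.435 km
W14: √((0.001·111.32)² + (0.002·69.52)²) = √(0.01239 + 0.01933) = 0.178 km
Minimum: W12 at 0.111 km.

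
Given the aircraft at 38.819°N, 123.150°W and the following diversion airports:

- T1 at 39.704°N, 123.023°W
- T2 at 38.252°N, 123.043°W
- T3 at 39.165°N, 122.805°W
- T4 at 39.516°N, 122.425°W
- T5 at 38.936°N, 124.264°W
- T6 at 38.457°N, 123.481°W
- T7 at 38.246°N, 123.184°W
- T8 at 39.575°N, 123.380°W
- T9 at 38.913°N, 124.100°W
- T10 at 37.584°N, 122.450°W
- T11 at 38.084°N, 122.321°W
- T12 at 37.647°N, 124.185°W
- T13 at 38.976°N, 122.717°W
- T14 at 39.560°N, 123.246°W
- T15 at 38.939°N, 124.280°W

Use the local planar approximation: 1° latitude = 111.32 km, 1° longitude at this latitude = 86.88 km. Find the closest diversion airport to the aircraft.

Distances from 38.819°N, 123.150°W:
T1: 99.134 km
T2: 63.799 km
T3: 48.805 km
T4: 99.938 km
T5: 97.657 km
T6: 49.507 km
T7: 63.855 km
T8: 86.498 km
T9: 83.197 km
T10: 150.331 km
T11: 109.004 km
T12: 158.453 km
T13: 41.481 km
T14: 82.909 km
T15: 99.079 km
Minimum: T13 at 41.481 km.

T13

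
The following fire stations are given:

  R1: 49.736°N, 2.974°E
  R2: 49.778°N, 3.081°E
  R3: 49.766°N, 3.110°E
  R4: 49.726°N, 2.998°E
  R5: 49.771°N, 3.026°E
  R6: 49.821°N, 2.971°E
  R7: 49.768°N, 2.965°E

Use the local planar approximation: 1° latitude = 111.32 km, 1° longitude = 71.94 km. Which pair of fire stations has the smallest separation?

Pairwise distances:
R1–R4: √((-0.010·111.32)² + (0.024·71.94)²) = √(1.23921 + 2.98101) = 2.054 km
R2–R3: √((-0.012·111.32)² + (0.029·71.94)²) = √(1.78447 + 4.35248) = 2.477 km
R1–R7: √((0.032·111.32)² + (-0.009·71.94)²) = √(12.68955 + 0.41920) = 3.621 km
R2–R5: √((-0.007·111.32)² + (-0.055·71.94)²) = √(0.60721 + 15.65547) = 4.033 km
R5–R7: √((-0.003·111.32)² + (-0.061·71.94)²) = √(0.11153 + 19.25753) = 4.401 km
R4–R7: √((0.042·111.32)² + (-0.033·71.94)²) = √(21.85974 + 5.63597) = 5.244 km
R4–R5: √((0.045·111.32)² + (0.028·71.94)²) = √(25.09409 + 4.05749) = 5.399 km
R1–R5: √((0.035·111.32)² + (0.052·71.94)²) = √(15.18037 + 13.99418) = 5.401 km
R6–R7: √((-0.053·111.32)² + (-0.006·71.94)²) = √(34.80953 + 0.18631) = 5.916 km
R3–R5: √((0.005·111.32)² + (-0.084·71.94)²) = √(0.30980 + 36.51737) = 6.069 km
R5–R6: √((0.050·111.32)² + (-0.055·71.94)²) = √(30.98036 + 15.65547) = 6.829 km
R2–R4: √((-0.052·111.32)² + (-0.083·71.94)²) = √(33.50835 + 35.65308) = 8.316 km
R2–R7: √((-0.010·111.32)² + (-0.116·71.94)²) = √(1.23921 + 69.63969) = 8.419 km
R1–R2: √((0.042·111.32)² + (0.107·71.94)²) = √(21.85974 + 59.25274) = 9.006 km
R3–R4: √((-0.040·111.32)² + (-0.112·71.94)²) = √(19.82743 + 64.91976) = 9.206 km
R2–R6: √((0.043·111.32)² + (-0.110·71.94)²) = √(22.91307 + 62.62190) = 9.249 km
R1–R6: √((0.085·111.32)² + (-0.003·71.94)²) = √(89.53323 + 0.04658) = 9.465 km
R1–R3: √((0.030·111.32)² + (0.136·71.94)²) = √(11.15293 + 95.72353) = 10.338 km
R3–R7: √((0.002·111.32)² + (-0.145·71.94)²) = √(0.04957 + 108.81202) = 10.434 km
R4–R6: √((0.095·111.32)² + (-0.027·71.94)²) = √(111.83909 + 3.77284) = 10.752 km
R3–R6: √((0.055·111.32)² + (-0.139·71.94)²) = √(37.48623 + 99.99320) = 11.725 km
Closest pair: R1–R4 at 2.054 km.

R1 and R4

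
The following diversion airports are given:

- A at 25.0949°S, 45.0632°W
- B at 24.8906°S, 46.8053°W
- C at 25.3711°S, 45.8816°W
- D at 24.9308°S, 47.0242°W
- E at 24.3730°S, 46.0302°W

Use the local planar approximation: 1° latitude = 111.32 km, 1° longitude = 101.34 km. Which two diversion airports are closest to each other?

B and D

Pairwise distances:
A–B: √((0.2043·111.32)² + (-1.7421·101.34)²) = √(517.229312 + 31167.930115) = 178.0033 km
A–C: √((-0.2762·111.32)² + (-0.8184·101.34)²) = √(945.352428 + 6878.488908) = 88.4525 km
A–D: √((0.1641·111.32)² + (-1.9610·101.34)²) = √(333.705648 + 39492.714646) = 199.5656 km
A–E: √((0.7219·111.32)² + (-0.9670·101.34)²) = √(6458.036257 + 9603.172898) = 126.7328 km
B–C: √((-0.4805·111.32)² + (0.9237·101.34)²) = √(2861.100935 + 8762.412358) = 107.8124 km
B–D: √((-0.0402·111.32)² + (-0.2189·101.34)²) = √(20.026198 + 492.099952) = 22.6302 km
B–E: √((0.5176·111.32)² + (0.7751·101.34)²) = √(3319.975896 + 6169.887903) = 97.4159 km
C–D: √((0.4403·111.32)² + (-1.1426·101.34)²) = √(2402.391410 + 13407.575134) = 125.7377 km
C–E: √((0.9981·111.32)² + (-0.1486·101.34)²) = √(12345.096995 + 226.777216) = 112.1244 km
D–E: √((0.5578·111.32)² + (0.9940·101.34)²) = √(3855.701596 + 10146.927765) = 118.3327 km
Closest pair: B–D at 22.6302 km.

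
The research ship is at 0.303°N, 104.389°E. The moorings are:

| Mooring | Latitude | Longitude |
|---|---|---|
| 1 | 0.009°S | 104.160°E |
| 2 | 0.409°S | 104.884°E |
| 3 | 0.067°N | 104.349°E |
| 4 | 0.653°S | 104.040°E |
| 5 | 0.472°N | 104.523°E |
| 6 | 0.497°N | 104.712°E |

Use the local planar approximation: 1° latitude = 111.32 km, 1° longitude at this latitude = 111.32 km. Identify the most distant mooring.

Distances from 0.303°N, 104.389°E:
1: 43.083 km
2: 96.532 km
3: 26.646 km
4: 113.292 km
5: 24.009 km
6: 41.943 km
Maximum: 4 at 113.292 km.

4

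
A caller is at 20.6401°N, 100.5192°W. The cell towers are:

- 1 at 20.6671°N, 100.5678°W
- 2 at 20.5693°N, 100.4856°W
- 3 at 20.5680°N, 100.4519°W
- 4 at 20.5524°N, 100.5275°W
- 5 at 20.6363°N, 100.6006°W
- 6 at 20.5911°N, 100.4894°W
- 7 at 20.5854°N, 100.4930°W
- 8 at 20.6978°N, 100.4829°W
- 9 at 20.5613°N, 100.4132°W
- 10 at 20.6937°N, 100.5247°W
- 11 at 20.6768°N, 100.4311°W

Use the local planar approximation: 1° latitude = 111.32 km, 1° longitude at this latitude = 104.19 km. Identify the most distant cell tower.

Distances from 20.6401°N, 100.5192°W:
1: √((0.0270·111.32)² + (-0.0486·104.19)²) = √(9.033872 + 25.640389) = 5.8885 km
2: √((-0.0708·111.32)² + (0.0336·104.19)²) = √(62.117349 + 12.255489) = 8.6240 km
3: √((-0.0721·111.32)² + (0.0673·104.19)²) = √(64.419437 + 49.167962) = 10.6577 km
4: √((-0.0877·111.32)² + (-0.0083·104.19)²) = √(95.311561 + 0.747839) = 9.8010 km
5: √((-0.0038·111.32)² + (-0.0814·104.19)²) = √(0.178943 + 71.928480) = 8.4916 km
6: √((-0.0490·111.32)² + (0.0298·104.19)²) = √(29.753534 + 9.640168) = 6.2764 km
7: √((-0.0547·111.32)² + (0.0262·104.19)²) = √(37.078405 + 7.451688) = 6.6731 km
8: √((0.0577·111.32)² + (0.0363·104.19)²) = √(41.257036 + 14.304258) = 7.4539 km
9: √((-0.0788·111.32)² + (0.1060·104.19)²) = √(76.948265 + 121.973028) = 14.1039 km
10: √((0.0536·111.32)² + (-0.0055·104.19)²) = √(35.602129 + 0.328381) = 5.9942 km
11: √((0.0367·111.32)² + (0.0881·104.19)²) = √(16.690853 + 84.256593) = 10.0473 km
Maximum: 9 at 14.1039 km.

9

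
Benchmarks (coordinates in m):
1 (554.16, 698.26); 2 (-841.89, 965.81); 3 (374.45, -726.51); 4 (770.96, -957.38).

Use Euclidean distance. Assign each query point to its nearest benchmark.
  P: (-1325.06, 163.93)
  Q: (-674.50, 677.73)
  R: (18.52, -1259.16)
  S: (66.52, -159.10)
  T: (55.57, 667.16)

P→2; Q→2; R→3; S→3; T→1

P at (-1325.06, 163.93):
  1: 1953.71 m
  2: 936.20 m
  3: 1918.65 m
  4: 2377.11 m
  → nearest: 2 (936.20 m)
Q at (-674.50, 677.73):
  1: 1228.83 m
  2: 333.18 m
  3: 1752.77 m
  4: 2182.42 m
  → nearest: 2 (333.18 m)
R at (18.52, -1259.16):
  1: 2029.38 m
  2: 2385.54 m
  3: 640.63 m
  4: 810.70 m
  → nearest: 3 (640.63 m)
S at (66.52, -159.10):
  1: 986.34 m
  2: 1445.90 m
  3: 645.58 m
  4: 1064.65 m
  → nearest: 3 (645.58 m)
T at (55.57, 667.16):
  1: 499.56 m
  2: 945.85 m
  3: 1429.69 m
  4: 1775.08 m
  → nearest: 1 (499.56 m)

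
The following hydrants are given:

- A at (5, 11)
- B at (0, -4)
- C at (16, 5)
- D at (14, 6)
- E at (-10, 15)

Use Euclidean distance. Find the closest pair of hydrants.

Pairwise distances:
A–B: 15.8
A–C: 12.5
A–D: 10.3
A–E: 15.5
B–C: 18.4
B–D: 17.2
B–E: 21.5
C–D: 2.2
C–E: 27.9
D–E: 25.6
Closest pair: C–D at 2.2.

C and D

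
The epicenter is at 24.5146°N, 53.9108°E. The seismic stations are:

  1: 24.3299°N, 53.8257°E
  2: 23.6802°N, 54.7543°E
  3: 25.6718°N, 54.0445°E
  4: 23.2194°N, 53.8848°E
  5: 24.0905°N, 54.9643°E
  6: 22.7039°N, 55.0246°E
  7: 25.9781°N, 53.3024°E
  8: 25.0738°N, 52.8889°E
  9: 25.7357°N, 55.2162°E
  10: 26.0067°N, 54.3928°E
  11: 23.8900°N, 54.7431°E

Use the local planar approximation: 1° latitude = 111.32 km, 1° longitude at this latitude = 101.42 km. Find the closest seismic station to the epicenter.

Distances from 24.5146°N, 53.9108°E:
1: 22.2988 km
2: 126.2779 km
3: 129.5312 km
4: 144.2058 km
5: 116.8115 km
6: 231.0620 km
7: 174.2104 km
8: 120.8990 km
9: 189.7520 km
10: 173.1447 km
11: 109.3611 km
Minimum: 1 at 22.2988 km.

1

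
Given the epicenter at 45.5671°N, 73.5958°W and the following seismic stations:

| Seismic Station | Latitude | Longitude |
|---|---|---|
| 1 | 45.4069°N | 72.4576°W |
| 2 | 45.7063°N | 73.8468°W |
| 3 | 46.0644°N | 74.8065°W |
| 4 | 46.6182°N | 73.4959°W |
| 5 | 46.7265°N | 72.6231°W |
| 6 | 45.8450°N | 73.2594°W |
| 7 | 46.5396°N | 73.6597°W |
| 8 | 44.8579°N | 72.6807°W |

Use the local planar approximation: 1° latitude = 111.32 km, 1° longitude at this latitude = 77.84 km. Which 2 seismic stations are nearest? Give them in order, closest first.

Distances from 45.5671°N, 73.5958°W:
1: 90.3745 km
2: 24.9368 km
3: 109.2978 km
4: 117.2666 km
5: 149.6341 km
6: 40.5302 km
7: 108.3729 km
8: 106.3331 km
Sorted: 2 (24.9368 km) < 6 (40.5302 km) < 1 (90.3745 km) < 8 (106.3331 km) < …

2, 6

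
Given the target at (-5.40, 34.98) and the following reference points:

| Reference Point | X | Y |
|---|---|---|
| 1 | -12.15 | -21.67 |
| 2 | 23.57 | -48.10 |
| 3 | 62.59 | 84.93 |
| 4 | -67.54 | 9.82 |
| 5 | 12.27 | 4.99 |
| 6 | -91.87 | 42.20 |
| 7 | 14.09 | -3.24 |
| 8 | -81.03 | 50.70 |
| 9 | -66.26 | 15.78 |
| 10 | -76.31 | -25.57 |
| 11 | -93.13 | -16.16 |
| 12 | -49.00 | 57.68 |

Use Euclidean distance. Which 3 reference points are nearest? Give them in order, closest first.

5, 7, 12

Distances from (-5.40, 34.98):
1: √((-6.75)² + (-56.65)²) = √(45.5625 + 3209.2225) = 57.05
2: √((28.97)² + (-83.08)²) = √(839.2609 + 6902.2864) = 87.99
3: √((67.99)² + (49.95)²) = √(4622.6401 + 2495.0025) = 84.37
4: √((-62.14)² + (-25.16)²) = √(3861.3796 + 633.0256) = 67.04
5: √((17.67)² + (-29.99)²) = √(312.2289 + 899.4001) = 34.81
6: √((-86.47)² + (7.22)²) = √(7477.0609 + 52.1284) = 86.77
7: √((19.49)² + (-38.22)²) = √(379.8601 + 1460.7684) = 42.90
8: √((-75.63)² + (15.72)²) = √(5719.8969 + 247.1184) = 77.25
9: √((-60.86)² + (-19.20)²) = √(3703.9396 + 368.6400) = 63.82
10: √((-70.91)² + (-60.55)²) = √(5028.2281 + 3666.3025) = 93.24
11: √((-87.73)² + (-51.14)²) = √(7696.5529 + 2615.2996) = 101.55
12: √((-43.60)² + (22.70)²) = √(1900.9600 + 515.2900) = 49.16
Sorted: 5 (34.81) < 7 (42.90) < 12 (49.16) < 1 (57.05) < 9 (63.82) < …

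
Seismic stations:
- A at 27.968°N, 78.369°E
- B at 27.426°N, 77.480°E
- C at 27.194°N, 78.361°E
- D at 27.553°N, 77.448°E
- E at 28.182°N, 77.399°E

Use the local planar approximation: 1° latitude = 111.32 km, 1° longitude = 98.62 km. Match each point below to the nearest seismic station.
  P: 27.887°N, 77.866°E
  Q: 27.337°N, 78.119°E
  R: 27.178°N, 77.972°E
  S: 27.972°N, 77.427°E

P at 27.887°N, 77.866°E:
  A: 50.419 km
  B: 63.896 km
  C: 91.293 km
  D: 55.514 km
  E: 56.564 km
  → nearest: A (50.419 km)
Q at 27.337°N, 78.119°E:
  A: 74.444 km
  B: 63.792 km
  C: 28.688 km
  D: 70.407 km
  E: 117.857 km
  → nearest: C (28.688 km)
R at 27.178°N, 77.972°E:
  A: 96.264 km
  B: 55.825 km
  C: 38.405 km
  D: 66.432 km
  E: 125.239 km
  → nearest: C (38.405 km)
S at 27.972°N, 77.427°E:
  A: 92.901 km
  B: 61.005 km
  C: 126.433 km
  D: 46.689 km
  E: 23.540 km
  → nearest: E (23.540 km)

P→A; Q→C; R→C; S→E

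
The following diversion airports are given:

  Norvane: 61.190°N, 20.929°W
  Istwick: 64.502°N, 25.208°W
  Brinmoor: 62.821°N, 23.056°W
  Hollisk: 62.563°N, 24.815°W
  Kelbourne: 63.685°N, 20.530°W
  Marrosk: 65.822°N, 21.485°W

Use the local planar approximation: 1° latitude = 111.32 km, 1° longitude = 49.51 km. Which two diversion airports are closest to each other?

Brinmoor and Hollisk

Pairwise distances:
Norvane–Istwick: 425.224 km
Norvane–Brinmoor: 209.892 km
Norvane–Hollisk: 245.717 km
Norvane–Kelbourne: 278.445 km
Norvane–Marrosk: 516.369 km
Istwick–Brinmoor: 215.335 km
Istwick–Hollisk: 216.725 km
Istwick–Kelbourne: 248.825 km
Istwick–Marrosk: 235.729 km
Brinmoor–Hollisk: 91.702 km
Brinmoor–Kelbourne: 157.770 km
Brinmoor–Marrosk: 343.006 km
Hollisk–Kelbourne: 246.187 km
Hollisk–Marrosk: 398.497 km
Kelbourne–Marrosk: 242.544 km
Closest pair: Brinmoor–Hollisk at 91.702 km.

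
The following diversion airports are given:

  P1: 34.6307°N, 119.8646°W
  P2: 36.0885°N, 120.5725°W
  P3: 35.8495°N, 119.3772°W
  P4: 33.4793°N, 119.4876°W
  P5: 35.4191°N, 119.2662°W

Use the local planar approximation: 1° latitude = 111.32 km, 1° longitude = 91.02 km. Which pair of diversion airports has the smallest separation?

P3 and P5

Pairwise distances:
P1–P2: 174.6057 km
P1–P3: 142.7455 km
P1–P4: 132.6877 km
P1–P5: 103.2919 km
P2–P3: 112.0021 km
P2–P4: 306.7831 km
P2–P5: 140.3209 km
P3–P4: 264.0419 km
P3–P5: 48.9658 km
P4–P5: 216.8768 km
Closest pair: P3–P5 at 48.9658 km.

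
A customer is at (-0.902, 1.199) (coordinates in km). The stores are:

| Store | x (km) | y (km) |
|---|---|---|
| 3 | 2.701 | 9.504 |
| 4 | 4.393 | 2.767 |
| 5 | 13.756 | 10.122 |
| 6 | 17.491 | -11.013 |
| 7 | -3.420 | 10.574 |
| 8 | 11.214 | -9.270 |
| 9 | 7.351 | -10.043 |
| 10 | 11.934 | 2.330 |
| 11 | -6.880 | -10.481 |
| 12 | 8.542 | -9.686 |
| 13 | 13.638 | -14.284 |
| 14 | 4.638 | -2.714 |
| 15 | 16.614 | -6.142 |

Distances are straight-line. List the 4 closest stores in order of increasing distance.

4, 14, 3, 7

Distances from (-0.902, 1.199):
3: 9.053 km
4: 5.522 km
5: 17.160 km
6: 22.078 km
7: 9.707 km
8: 16.012 km
9: 13.946 km
10: 12.886 km
11: 13.121 km
12: 14.411 km
13: 21.240 km
14: 6.783 km
15: 18.992 km
Sorted: 4 (5.522 km) < 14 (6.783 km) < 3 (9.053 km) < 7 (9.707 km) < 10 (12.886 km) < 11 (13.121 km) < …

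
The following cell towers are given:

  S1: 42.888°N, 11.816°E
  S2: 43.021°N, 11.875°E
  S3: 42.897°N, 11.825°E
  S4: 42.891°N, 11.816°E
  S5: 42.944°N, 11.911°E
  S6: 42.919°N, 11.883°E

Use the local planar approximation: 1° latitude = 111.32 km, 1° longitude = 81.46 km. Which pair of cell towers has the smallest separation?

S1 and S4

Pairwise distances:
S1–S2: √((0.133·111.32)² + (0.059·81.46)²) = √(219.20461 + 23.09898) = 15.566 km
S1–S3: √((0.009·111.32)² + (0.009·81.46)²) = √(1.00376 + 0.53749) = 1.241 km
S1–S4: √((0.003·111.32)² + (0.000·81.46)²) = √(0.11153 + 0.00000) = 0.334 km
S1–S5: √((0.056·111.32)² + (0.095·81.46)²) = √(38.86176 + 59.88748) = 9.937 km
S1–S6: √((0.031·111.32)² + (0.067·81.46)²) = √(11.90885 + 29.78780) = 6.457 km
S2–S3: √((-0.124·111.32)² + (-0.050·81.46)²) = √(190.54158 + 16.58933) = 14.392 km
S2–S4: √((-0.130·111.32)² + (-0.059·81.46)²) = √(209.42721 + 23.09898) = 15.249 km
S2–S5: √((-0.077·111.32)² + (0.036·81.46)²) = √(73.47301 + 8.59991) = 9.059 km
S2–S6: √((-0.102·111.32)² + (0.008·81.46)²) = √(128.92785 + 0.42469) = 11.373 km
S3–S4: √((-0.006·111.32)² + (-0.009·81.46)²) = √(0.44612 + 0.53749) = 0.992 km
S3–S5: √((0.047·111.32)² + (0.086·81.46)²) = √(27.37424 + 49.07787) = 8.744 km
S3–S6: √((0.022·111.32)² + (0.058·81.46)²) = √(5.99780 + 22.32260) = 5.322 km
S4–S5: √((0.053·111.32)² + (0.095·81.46)²) = √(34.80953 + 59.88748) = 9.731 km
S4–S6: √((0.028·111.32)² + (0.067·81.46)²) = √(9.71544 + 29.78780) = 6.285 km
S5–S6: √((-0.025·111.32)² + (-0.028·81.46)²) = √(7.74509 + 5.20241) = 3.598 km
Closest pair: S1–S4 at 0.334 km.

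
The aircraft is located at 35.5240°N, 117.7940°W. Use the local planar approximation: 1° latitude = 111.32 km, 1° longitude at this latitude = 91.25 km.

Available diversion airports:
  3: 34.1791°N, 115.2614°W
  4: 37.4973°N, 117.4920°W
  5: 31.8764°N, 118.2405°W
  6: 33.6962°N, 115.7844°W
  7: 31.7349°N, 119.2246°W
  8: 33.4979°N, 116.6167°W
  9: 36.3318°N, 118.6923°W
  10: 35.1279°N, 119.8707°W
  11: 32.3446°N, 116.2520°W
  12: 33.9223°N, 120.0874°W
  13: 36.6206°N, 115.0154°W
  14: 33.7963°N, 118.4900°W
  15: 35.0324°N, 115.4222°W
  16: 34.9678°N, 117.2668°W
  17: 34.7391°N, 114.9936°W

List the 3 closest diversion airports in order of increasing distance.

Distances from 35.5240°N, 117.7940°W:
3: √((-1.3449·111.32)² + (2.5326·91.25)²) = √(22414.362043 + 53407.094450) = 275.3570 km
4: √((1.9733·111.32)² + (0.3020·91.25)²) = √(48253.923026 + 759.415806) = 221.3896 km
5: √((-3.6476·111.32)² + (-0.4465·91.25)²) = √(164877.278168 + 1660.002235) = 408.0898 km
6: √((-1.8278·111.32)² + (2.0096·91.25)²) = √(41400.324131 + 33626.757376) = 273.9107 km
7: √((-3.7891·111.32)² + (-1.4306·91.25)²) = √(177917.443490 + 17041.279035) = 441.5413 km
8: √((-2.0261·111.32)² + (1.1773·91.25)²) = √(50870.750918 + 11540.909469) = 249.8233 km
9: √((0.8078·111.32)² + (-0.8983·91.25)²) = √(8086.379011 + 6719.060408) = 121.6776 km
10: √((-0.3961·111.32)² + (-2.0767·91.25)²) = √(1944.267784 + 35909.823626) = 194.5613 km
11: √((-3.1794·111.32)² + (1.5420·91.25)²) = √(125267.016852 + 19798.600556) = 380.8748 km
12: √((-1.6017·111.32)² + (-2.2934·91.25)²) = √(31791.333612 + 43795.083893) = 274.9298 km
13: √((1.0966·111.32)² + (2.7786·91.25)²) = √(14901.942332 + 64286.207983) = 281.4039 km
14: √((-1.7277·111.32)² + (-0.6960·91.25)²) = √(36989.891874 + 4033.520100) = 202.5424 km
15: √((-0.4916·111.32)² + (2.3718·91.25)²) = √(2994.815993 + 46840.538116) = 223.2383 km
16: √((-0.5562·111.32)² + (0.5272·91.25)²) = √(3833.613841 + 2314.283449) = 78.4085 km
17: √((-0.7849·111.32)² + (2.8004·91.25)²) = √(7634.402508 + 65298.902832) = 270.0617 km
Sorted: 16 (78.4085 km) < 9 (121.6776 km) < 10 (194.5613 km) < 14 (202.5424 km) < 4 (221.3896 km) < …

16, 9, 10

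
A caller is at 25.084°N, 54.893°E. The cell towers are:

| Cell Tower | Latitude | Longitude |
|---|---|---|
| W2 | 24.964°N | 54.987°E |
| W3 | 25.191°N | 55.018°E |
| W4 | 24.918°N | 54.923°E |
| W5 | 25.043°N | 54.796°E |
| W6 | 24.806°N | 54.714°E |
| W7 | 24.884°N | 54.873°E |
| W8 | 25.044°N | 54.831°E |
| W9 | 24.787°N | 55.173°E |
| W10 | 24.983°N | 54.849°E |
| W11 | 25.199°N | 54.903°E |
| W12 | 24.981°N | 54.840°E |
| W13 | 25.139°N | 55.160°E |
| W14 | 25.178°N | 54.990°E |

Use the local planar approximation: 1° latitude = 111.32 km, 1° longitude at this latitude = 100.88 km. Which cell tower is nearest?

W8

Distances from 25.084°N, 54.893°E:
W2: 16.382 km
W3: 17.346 km
W4: 18.725 km
W5: 10.797 km
W6: 35.830 km
W7: 22.355 km
W8: 7.678 km
W9: 43.485 km
W10: 12.088 km
W11: 12.841 km
W12: 12.651 km
W13: 27.622 km
W14: 14.327 km
Minimum: W8 at 7.678 km.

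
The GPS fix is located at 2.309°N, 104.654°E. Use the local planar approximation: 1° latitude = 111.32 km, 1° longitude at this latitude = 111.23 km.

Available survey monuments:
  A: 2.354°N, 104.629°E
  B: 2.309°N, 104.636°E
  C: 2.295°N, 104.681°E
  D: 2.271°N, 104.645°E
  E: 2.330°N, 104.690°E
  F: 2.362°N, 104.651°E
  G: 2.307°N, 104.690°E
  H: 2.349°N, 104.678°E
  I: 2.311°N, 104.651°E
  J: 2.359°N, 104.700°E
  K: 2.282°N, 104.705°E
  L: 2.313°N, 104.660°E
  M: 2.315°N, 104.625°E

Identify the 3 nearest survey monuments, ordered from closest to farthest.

Distances from 2.309°N, 104.654°E:
A: √((0.045·111.32)² + (-0.025·111.23)²) = √(25.09409 + 7.73257) = 5.729 km
B: √((0.000·111.32)² + (-0.018·111.23)²) = √(0.00000 + 4.00856) = 2.002 km
C: √((-0.014·111.32)² + (0.027·111.23)²) = √(2.42886 + 9.01927) = 3.384 km
D: √((-0.038·111.32)² + (-0.009·111.23)²) = √(17.89425 + 1.00214) = 4.347 km
E: √((0.021·111.32)² + (0.036·111.23)²) = √(5.46493 + 16.03426) = 4.637 km
F: √((0.053·111.32)² + (-0.003·111.23)²) = √(34.80953 + 0.11135) = 5.909 km
G: √((-0.002·111.32)² + (0.036·111.23)²) = √(0.04957 + 16.03426) = 4.010 km
H: √((0.040·111.32)² + (0.024·111.23)²) = √(19.82743 + 7.12634) = 5.192 km
I: √((0.002·111.32)² + (-0.003·111.23)²) = √(0.04957 + 0.11135) = 0.401 km
J: √((0.050·111.32)² + (0.046·111.23)²) = √(30.98036 + 26.17939) = 7.560 km
K: √((-0.027·111.32)² + (0.051·111.23)²) = √(9.03387 + 32.17987) = 6.420 km
L: √((0.004·111.32)² + (0.006·111.23)²) = √(0.19827 + 0.44540) = 0.802 km
M: √((0.006·111.32)² + (-0.029·111.23)²) = √(0.44612 + 10.40495) = 3.294 km
Sorted: I (0.401 km) < L (0.802 km) < B (2.002 km) < M (3.294 km) < C (3.384 km) < …

I, L, B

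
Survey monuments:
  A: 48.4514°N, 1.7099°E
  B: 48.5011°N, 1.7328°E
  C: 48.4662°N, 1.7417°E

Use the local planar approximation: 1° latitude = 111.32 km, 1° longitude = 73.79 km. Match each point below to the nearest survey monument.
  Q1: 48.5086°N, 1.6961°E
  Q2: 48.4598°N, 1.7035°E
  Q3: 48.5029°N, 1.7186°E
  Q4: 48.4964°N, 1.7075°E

Q1 at 48.5086°N, 1.6961°E:
  A: √((-0.0572·111.32)² + (0.0138·73.79)²) = √(40.545107 + 1.036939) = 6.4484 km
  B: √((-0.0075·111.32)² + (0.0367·73.79)²) = √(0.697058 + 7.333768) = 2.8339 km
  C: √((-0.0424·111.32)² + (0.0456·73.79)²) = √(22.278098 + 11.322041) = 5.7966 km
  → nearest: B (2.8339 km)
Q2 at 48.4598°N, 1.7035°E:
  A: √((-0.0084·111.32)² + (0.0064·73.79)²) = √(0.874390 + 0.223026) = 1.0476 km
  B: √((0.0413·111.32)² + (0.0293·73.79)²) = √(21.137153 + 4.674447) = 5.0805 km
  C: √((0.0064·111.32)² + (0.0382·73.79)²) = √(0.507582 + 7.945509) = 2.9074 km
  → nearest: A (1.0476 km)
Q3 at 48.5029°N, 1.7186°E:
  A: √((-0.0515·111.32)² + (-0.0087·73.79)²) = √(32.867060 + 0.412129) = 5.7688 km
  B: √((-0.0018·111.32)² + (0.0142·73.79)²) = √(0.040151 + 1.097923) = 1.0668 km
  C: √((-0.0367·111.32)² + (0.0231·73.79)²) = √(16.690853 + 2.905487) = 4.4268 km
  → nearest: B (1.0668 km)
Q4 at 48.4964°N, 1.7075°E:
  A: √((-0.0450·111.32)² + (0.0024·73.79)²) = √(25.094088 + 0.031363) = 5.0125 km
  B: √((0.0047·111.32)² + (0.0253·73.79)²) = √(0.273742 + 3.485267) = 1.9388 km
  C: √((-0.0302·111.32)² + (0.0342·73.79)²) = √(11.302130 + 6.368648) = 4.2037 km
  → nearest: B (1.9388 km)

Q1→B; Q2→A; Q3→B; Q4→B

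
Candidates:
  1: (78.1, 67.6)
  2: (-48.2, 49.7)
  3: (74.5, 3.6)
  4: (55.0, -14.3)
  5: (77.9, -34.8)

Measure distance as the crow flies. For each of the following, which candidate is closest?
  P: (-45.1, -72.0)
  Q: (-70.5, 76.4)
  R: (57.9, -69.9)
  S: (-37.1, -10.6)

P→4; Q→2; R→5; S→2

P at (-45.1, -72.0):
  1: 186.2
  2: 121.7
  3: 141.5
  4: 115.5
  5: 128.5
  → nearest: 4 (115.5)
Q at (-70.5, 76.4):
  1: 148.9
  2: 34.8
  3: 162.2
  4: 154.8
  5: 185.4
  → nearest: 2 (34.8)
R at (57.9, -69.9):
  1: 139.0
  2: 159.9
  3: 75.4
  4: 55.7
  5: 40.4
  → nearest: 5 (40.4)
S at (-37.1, -10.6):
  1: 139.2
  2: 61.3
  3: 112.5
  4: 92.2
  5: 117.5
  → nearest: 2 (61.3)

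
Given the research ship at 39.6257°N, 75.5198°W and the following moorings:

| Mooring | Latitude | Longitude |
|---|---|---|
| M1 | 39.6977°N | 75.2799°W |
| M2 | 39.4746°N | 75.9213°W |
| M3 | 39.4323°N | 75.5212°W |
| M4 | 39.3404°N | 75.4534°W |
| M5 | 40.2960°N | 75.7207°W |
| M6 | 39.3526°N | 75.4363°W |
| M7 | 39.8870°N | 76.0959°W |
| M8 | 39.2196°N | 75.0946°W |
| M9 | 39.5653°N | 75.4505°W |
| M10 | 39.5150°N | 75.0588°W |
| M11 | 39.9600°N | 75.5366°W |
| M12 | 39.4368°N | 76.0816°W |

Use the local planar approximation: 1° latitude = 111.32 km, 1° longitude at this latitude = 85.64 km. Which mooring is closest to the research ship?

Distances from 39.6257°N, 75.5198°W:
M1: 22.0531 km
M2: 38.2782 km
M3: 21.5296 km
M4: 32.2647 km
M5: 76.5756 km
M6: 31.2312 km
M7: 57.2736 km
M8: 58.0488 km
M9: 8.9683 km
M10: 41.3586 km
M11: 37.2421 km
M12: 52.5072 km
Minimum: M9 at 8.9683 km.

M9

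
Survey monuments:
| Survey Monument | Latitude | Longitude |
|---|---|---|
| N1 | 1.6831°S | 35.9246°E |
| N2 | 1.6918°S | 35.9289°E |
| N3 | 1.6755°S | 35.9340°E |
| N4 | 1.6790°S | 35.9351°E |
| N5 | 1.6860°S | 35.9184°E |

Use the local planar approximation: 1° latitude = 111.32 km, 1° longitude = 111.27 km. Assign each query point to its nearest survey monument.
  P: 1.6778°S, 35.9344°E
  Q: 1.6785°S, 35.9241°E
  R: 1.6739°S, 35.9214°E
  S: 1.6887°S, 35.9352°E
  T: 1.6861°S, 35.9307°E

P→N4; Q→N1; R→N1; S→N2; T→N2

P at 1.6778°S, 35.9344°E:
  N1: √((-0.0053·111.32)² + (-0.0098·111.27)²) = √(0.348095 + 1.189072) = 1.2398 km
  N2: √((-0.0140·111.32)² + (-0.0055·111.27)²) = √(2.428860 + 0.374526) = 1.6743 km
  N3: √((0.0023·111.32)² + (-0.0004·111.27)²) = √(0.065554 + 0.001981) = 0.2599 km
  N4: √((-0.0012·111.32)² + (0.0007·111.27)²) = √(0.017845 + 0.006067) = 0.1546 km
  N5: √((-0.0082·111.32)² + (-0.0160·111.27)²) = √(0.833248 + 3.169539) = 2.0007 km
  → nearest: N4 (0.1546 km)
Q at 1.6785°S, 35.9241°E:
  N1: √((-0.0046·111.32)² + (0.0005·111.27)²) = √(0.262218 + 0.003095) = 0.5151 km
  N2: √((-0.0133·111.32)² + (0.0048·111.27)²) = √(2.192046 + 0.285259) = 1.5739 km
  N3: √((0.0030·111.32)² + (0.0099·111.27)²) = √(0.111529 + 1.213463) = 1.1511 km
  N4: √((-0.0005·111.32)² + (0.0110·111.27)²) = √(0.003098 + 1.498103) = 1.2252 km
  N5: √((-0.0075·111.32)² + (-0.0057·111.27)²) = √(0.697058 + 0.402259) = 1.0485 km
  → nearest: N1 (0.5151 km)
R at 1.6739°S, 35.9214°E:
  N1: √((-0.0092·111.32)² + (0.0032·111.27)²) = √(1.048871 + 0.126782) = 1.0843 km
  N2: √((-0.0179·111.32)² + (0.0075·111.27)²) = √(3.970566 + 0.696432) = 2.1603 km
  N3: √((-0.0016·111.32)² + (0.0126·111.27)²) = √(0.031724 + 1.965610) = 1.4133 km
  N4: √((-0.0051·111.32)² + (0.0137·111.27)²) = √(0.322320 + 2.323792) = 1.6267 km
  N5: √((-0.0121·111.32)² + (-0.0030·111.27)²) = √(1.814334 + 0.111429) = 1.3877 km
  → nearest: N1 (1.0843 km)
S at 1.6887°S, 35.9352°E:
  N1: √((0.0056·111.32)² + (-0.0106·111.27)²) = √(0.388618 + 1.391131) = 1.3341 km
  N2: √((-0.0031·111.32)² + (-0.0063·111.27)²) = √(0.119088 + 0.491402) = 0.7813 km
  N3: √((0.0132·111.32)² + (-0.0012·111.27)²) = √(2.159207 + 0.017829) = 1.4755 km
  N4: √((0.0097·111.32)² + (-0.0001·111.27)²) = √(1.165977 + 0.000124) = 1.0799 km
  N5: √((0.0027·111.32)² + (-0.0168·111.27)²) = √(0.090339 + 3.494417) = 1.8933 km
  → nearest: N2 (0.7813 km)
T at 1.6861°S, 35.9307°E:
  N1: √((0.0030·111.32)² + (-0.0061·111.27)²) = √(0.111529 + 0.460697) = 0.7565 km
  N2: √((-0.0057·111.32)² + (-0.0018·111.27)²) = √(0.402621 + 0.040114) = 0.6654 km
  N3: √((0.0106·111.32)² + (0.0033·111.27)²) = √(1.392381 + 0.134829) = 1.2358 km
  N4: √((0.0071·111.32)² + (0.0044·111.27)²) = √(0.624688 + 0.239696) = 0.9297 km
  N5: √((0.0001·111.32)² + (-0.0123·111.27)²) = √(0.000124 + 1.873123) = 1.3687 km
  → nearest: N2 (0.6654 km)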